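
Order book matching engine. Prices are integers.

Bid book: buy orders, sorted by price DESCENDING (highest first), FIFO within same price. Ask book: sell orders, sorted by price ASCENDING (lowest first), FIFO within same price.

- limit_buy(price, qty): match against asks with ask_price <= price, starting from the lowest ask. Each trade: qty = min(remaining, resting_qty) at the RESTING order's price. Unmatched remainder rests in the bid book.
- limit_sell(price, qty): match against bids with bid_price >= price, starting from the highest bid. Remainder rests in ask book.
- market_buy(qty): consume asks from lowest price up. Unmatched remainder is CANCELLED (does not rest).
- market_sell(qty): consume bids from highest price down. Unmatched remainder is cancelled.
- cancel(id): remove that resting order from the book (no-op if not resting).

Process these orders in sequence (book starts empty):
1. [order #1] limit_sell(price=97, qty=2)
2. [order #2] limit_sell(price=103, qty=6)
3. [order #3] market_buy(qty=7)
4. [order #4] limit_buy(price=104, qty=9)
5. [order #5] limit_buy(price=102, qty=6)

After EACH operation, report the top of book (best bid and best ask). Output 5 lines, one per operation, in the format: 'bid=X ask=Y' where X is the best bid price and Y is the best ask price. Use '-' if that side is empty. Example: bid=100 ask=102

After op 1 [order #1] limit_sell(price=97, qty=2): fills=none; bids=[-] asks=[#1:2@97]
After op 2 [order #2] limit_sell(price=103, qty=6): fills=none; bids=[-] asks=[#1:2@97 #2:6@103]
After op 3 [order #3] market_buy(qty=7): fills=#3x#1:2@97 #3x#2:5@103; bids=[-] asks=[#2:1@103]
After op 4 [order #4] limit_buy(price=104, qty=9): fills=#4x#2:1@103; bids=[#4:8@104] asks=[-]
After op 5 [order #5] limit_buy(price=102, qty=6): fills=none; bids=[#4:8@104 #5:6@102] asks=[-]

Answer: bid=- ask=97
bid=- ask=97
bid=- ask=103
bid=104 ask=-
bid=104 ask=-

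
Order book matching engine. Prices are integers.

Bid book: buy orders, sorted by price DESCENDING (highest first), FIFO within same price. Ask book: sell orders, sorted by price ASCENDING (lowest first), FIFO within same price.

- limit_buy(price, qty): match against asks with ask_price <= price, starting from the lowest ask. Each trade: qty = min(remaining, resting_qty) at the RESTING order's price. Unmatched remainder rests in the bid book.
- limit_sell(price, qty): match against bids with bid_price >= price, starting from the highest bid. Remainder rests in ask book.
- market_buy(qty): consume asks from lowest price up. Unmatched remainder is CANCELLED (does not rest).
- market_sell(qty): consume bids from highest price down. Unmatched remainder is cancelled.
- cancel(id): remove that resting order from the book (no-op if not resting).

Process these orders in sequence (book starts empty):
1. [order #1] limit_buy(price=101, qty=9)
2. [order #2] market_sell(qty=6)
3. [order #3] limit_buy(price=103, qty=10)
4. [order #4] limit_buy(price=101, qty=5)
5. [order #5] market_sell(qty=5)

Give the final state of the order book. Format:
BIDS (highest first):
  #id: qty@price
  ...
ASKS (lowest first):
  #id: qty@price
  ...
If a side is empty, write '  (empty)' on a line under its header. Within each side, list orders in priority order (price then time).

Answer: BIDS (highest first):
  #3: 5@103
  #1: 3@101
  #4: 5@101
ASKS (lowest first):
  (empty)

Derivation:
After op 1 [order #1] limit_buy(price=101, qty=9): fills=none; bids=[#1:9@101] asks=[-]
After op 2 [order #2] market_sell(qty=6): fills=#1x#2:6@101; bids=[#1:3@101] asks=[-]
After op 3 [order #3] limit_buy(price=103, qty=10): fills=none; bids=[#3:10@103 #1:3@101] asks=[-]
After op 4 [order #4] limit_buy(price=101, qty=5): fills=none; bids=[#3:10@103 #1:3@101 #4:5@101] asks=[-]
After op 5 [order #5] market_sell(qty=5): fills=#3x#5:5@103; bids=[#3:5@103 #1:3@101 #4:5@101] asks=[-]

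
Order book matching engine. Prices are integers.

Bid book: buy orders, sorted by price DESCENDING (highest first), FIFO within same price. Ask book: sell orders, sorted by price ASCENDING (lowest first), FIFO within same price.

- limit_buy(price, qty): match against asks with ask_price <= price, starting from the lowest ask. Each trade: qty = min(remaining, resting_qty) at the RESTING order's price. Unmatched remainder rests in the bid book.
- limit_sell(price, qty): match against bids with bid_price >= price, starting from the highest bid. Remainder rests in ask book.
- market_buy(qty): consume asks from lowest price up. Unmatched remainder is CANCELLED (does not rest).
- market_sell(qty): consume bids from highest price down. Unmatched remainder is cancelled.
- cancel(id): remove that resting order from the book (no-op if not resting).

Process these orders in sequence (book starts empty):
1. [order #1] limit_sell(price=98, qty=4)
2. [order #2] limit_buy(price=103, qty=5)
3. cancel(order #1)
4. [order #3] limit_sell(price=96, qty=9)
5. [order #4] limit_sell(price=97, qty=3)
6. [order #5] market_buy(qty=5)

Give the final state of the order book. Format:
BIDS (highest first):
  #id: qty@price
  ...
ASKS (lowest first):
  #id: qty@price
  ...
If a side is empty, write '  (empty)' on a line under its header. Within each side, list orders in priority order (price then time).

Answer: BIDS (highest first):
  (empty)
ASKS (lowest first):
  #3: 3@96
  #4: 3@97

Derivation:
After op 1 [order #1] limit_sell(price=98, qty=4): fills=none; bids=[-] asks=[#1:4@98]
After op 2 [order #2] limit_buy(price=103, qty=5): fills=#2x#1:4@98; bids=[#2:1@103] asks=[-]
After op 3 cancel(order #1): fills=none; bids=[#2:1@103] asks=[-]
After op 4 [order #3] limit_sell(price=96, qty=9): fills=#2x#3:1@103; bids=[-] asks=[#3:8@96]
After op 5 [order #4] limit_sell(price=97, qty=3): fills=none; bids=[-] asks=[#3:8@96 #4:3@97]
After op 6 [order #5] market_buy(qty=5): fills=#5x#3:5@96; bids=[-] asks=[#3:3@96 #4:3@97]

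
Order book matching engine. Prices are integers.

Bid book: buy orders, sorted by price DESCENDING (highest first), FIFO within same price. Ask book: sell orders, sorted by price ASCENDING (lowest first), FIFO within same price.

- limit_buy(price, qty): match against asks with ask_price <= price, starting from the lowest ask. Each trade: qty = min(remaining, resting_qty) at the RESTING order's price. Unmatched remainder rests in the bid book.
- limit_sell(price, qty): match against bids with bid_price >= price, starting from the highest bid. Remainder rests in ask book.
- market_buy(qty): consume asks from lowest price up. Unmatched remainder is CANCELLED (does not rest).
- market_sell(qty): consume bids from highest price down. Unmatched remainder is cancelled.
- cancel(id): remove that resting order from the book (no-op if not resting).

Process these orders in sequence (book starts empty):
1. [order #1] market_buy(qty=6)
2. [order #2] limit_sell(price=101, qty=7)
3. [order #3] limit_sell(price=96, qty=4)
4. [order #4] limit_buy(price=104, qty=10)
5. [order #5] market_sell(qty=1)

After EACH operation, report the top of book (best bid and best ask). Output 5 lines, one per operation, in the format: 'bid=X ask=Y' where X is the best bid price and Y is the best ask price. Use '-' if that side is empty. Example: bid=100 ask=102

Answer: bid=- ask=-
bid=- ask=101
bid=- ask=96
bid=- ask=101
bid=- ask=101

Derivation:
After op 1 [order #1] market_buy(qty=6): fills=none; bids=[-] asks=[-]
After op 2 [order #2] limit_sell(price=101, qty=7): fills=none; bids=[-] asks=[#2:7@101]
After op 3 [order #3] limit_sell(price=96, qty=4): fills=none; bids=[-] asks=[#3:4@96 #2:7@101]
After op 4 [order #4] limit_buy(price=104, qty=10): fills=#4x#3:4@96 #4x#2:6@101; bids=[-] asks=[#2:1@101]
After op 5 [order #5] market_sell(qty=1): fills=none; bids=[-] asks=[#2:1@101]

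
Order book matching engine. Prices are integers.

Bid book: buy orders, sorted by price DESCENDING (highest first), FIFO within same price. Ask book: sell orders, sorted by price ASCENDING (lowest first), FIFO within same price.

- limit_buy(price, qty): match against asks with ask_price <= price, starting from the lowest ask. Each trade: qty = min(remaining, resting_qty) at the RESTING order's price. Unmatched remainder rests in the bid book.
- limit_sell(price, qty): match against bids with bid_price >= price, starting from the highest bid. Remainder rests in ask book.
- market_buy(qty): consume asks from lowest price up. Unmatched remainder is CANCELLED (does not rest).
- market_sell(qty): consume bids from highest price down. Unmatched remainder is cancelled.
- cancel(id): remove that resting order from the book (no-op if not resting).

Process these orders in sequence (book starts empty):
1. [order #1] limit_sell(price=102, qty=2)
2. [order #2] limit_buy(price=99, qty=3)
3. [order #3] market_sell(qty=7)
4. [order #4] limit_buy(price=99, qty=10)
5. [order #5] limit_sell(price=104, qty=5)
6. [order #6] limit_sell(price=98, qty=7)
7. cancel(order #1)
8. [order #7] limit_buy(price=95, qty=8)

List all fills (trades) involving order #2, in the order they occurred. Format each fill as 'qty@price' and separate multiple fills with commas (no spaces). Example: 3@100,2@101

Answer: 3@99

Derivation:
After op 1 [order #1] limit_sell(price=102, qty=2): fills=none; bids=[-] asks=[#1:2@102]
After op 2 [order #2] limit_buy(price=99, qty=3): fills=none; bids=[#2:3@99] asks=[#1:2@102]
After op 3 [order #3] market_sell(qty=7): fills=#2x#3:3@99; bids=[-] asks=[#1:2@102]
After op 4 [order #4] limit_buy(price=99, qty=10): fills=none; bids=[#4:10@99] asks=[#1:2@102]
After op 5 [order #5] limit_sell(price=104, qty=5): fills=none; bids=[#4:10@99] asks=[#1:2@102 #5:5@104]
After op 6 [order #6] limit_sell(price=98, qty=7): fills=#4x#6:7@99; bids=[#4:3@99] asks=[#1:2@102 #5:5@104]
After op 7 cancel(order #1): fills=none; bids=[#4:3@99] asks=[#5:5@104]
After op 8 [order #7] limit_buy(price=95, qty=8): fills=none; bids=[#4:3@99 #7:8@95] asks=[#5:5@104]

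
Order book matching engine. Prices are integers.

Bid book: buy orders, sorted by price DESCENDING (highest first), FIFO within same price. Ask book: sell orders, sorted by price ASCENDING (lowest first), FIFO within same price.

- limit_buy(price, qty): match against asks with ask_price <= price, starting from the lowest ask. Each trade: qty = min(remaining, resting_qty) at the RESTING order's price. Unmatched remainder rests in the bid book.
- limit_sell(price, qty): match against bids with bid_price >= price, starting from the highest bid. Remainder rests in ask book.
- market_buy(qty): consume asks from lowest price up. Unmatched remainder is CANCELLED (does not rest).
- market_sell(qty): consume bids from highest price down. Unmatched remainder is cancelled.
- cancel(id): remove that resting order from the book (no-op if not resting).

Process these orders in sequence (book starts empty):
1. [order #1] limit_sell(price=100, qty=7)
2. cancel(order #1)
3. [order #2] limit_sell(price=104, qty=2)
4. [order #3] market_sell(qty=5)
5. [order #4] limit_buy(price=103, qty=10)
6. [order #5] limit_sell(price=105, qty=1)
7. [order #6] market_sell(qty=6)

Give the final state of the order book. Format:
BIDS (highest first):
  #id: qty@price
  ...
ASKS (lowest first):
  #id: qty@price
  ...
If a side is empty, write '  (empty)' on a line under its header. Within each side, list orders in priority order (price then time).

Answer: BIDS (highest first):
  #4: 4@103
ASKS (lowest first):
  #2: 2@104
  #5: 1@105

Derivation:
After op 1 [order #1] limit_sell(price=100, qty=7): fills=none; bids=[-] asks=[#1:7@100]
After op 2 cancel(order #1): fills=none; bids=[-] asks=[-]
After op 3 [order #2] limit_sell(price=104, qty=2): fills=none; bids=[-] asks=[#2:2@104]
After op 4 [order #3] market_sell(qty=5): fills=none; bids=[-] asks=[#2:2@104]
After op 5 [order #4] limit_buy(price=103, qty=10): fills=none; bids=[#4:10@103] asks=[#2:2@104]
After op 6 [order #5] limit_sell(price=105, qty=1): fills=none; bids=[#4:10@103] asks=[#2:2@104 #5:1@105]
After op 7 [order #6] market_sell(qty=6): fills=#4x#6:6@103; bids=[#4:4@103] asks=[#2:2@104 #5:1@105]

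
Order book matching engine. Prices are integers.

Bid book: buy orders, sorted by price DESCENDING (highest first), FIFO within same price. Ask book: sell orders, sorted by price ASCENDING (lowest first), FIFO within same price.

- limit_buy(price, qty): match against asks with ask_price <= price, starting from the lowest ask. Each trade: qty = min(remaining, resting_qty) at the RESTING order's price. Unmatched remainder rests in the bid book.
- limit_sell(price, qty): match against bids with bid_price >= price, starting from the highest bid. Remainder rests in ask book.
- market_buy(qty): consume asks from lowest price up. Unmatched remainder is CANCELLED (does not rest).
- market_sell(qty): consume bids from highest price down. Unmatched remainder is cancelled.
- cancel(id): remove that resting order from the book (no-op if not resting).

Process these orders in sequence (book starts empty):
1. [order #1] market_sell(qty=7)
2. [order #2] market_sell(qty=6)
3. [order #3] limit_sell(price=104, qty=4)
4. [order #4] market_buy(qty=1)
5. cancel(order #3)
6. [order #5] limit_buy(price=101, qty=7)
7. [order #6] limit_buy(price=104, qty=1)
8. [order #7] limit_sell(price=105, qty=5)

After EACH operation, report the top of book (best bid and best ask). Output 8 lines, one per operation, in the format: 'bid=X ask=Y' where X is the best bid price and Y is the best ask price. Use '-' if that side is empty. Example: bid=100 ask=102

After op 1 [order #1] market_sell(qty=7): fills=none; bids=[-] asks=[-]
After op 2 [order #2] market_sell(qty=6): fills=none; bids=[-] asks=[-]
After op 3 [order #3] limit_sell(price=104, qty=4): fills=none; bids=[-] asks=[#3:4@104]
After op 4 [order #4] market_buy(qty=1): fills=#4x#3:1@104; bids=[-] asks=[#3:3@104]
After op 5 cancel(order #3): fills=none; bids=[-] asks=[-]
After op 6 [order #5] limit_buy(price=101, qty=7): fills=none; bids=[#5:7@101] asks=[-]
After op 7 [order #6] limit_buy(price=104, qty=1): fills=none; bids=[#6:1@104 #5:7@101] asks=[-]
After op 8 [order #7] limit_sell(price=105, qty=5): fills=none; bids=[#6:1@104 #5:7@101] asks=[#7:5@105]

Answer: bid=- ask=-
bid=- ask=-
bid=- ask=104
bid=- ask=104
bid=- ask=-
bid=101 ask=-
bid=104 ask=-
bid=104 ask=105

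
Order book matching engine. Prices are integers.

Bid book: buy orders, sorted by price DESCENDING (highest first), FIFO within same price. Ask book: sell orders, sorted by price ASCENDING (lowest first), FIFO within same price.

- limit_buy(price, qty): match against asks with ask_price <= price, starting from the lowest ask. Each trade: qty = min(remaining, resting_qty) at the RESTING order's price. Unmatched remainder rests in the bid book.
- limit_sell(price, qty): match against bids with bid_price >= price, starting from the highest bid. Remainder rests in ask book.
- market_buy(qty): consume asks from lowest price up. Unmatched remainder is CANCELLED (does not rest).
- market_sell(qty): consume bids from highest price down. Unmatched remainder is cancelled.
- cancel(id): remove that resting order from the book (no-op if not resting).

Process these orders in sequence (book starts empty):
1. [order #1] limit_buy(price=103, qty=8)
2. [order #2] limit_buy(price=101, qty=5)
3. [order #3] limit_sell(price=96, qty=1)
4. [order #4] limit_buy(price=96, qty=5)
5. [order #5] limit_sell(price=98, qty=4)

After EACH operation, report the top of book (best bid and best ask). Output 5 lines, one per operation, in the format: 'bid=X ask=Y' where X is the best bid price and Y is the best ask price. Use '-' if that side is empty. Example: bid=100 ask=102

Answer: bid=103 ask=-
bid=103 ask=-
bid=103 ask=-
bid=103 ask=-
bid=103 ask=-

Derivation:
After op 1 [order #1] limit_buy(price=103, qty=8): fills=none; bids=[#1:8@103] asks=[-]
After op 2 [order #2] limit_buy(price=101, qty=5): fills=none; bids=[#1:8@103 #2:5@101] asks=[-]
After op 3 [order #3] limit_sell(price=96, qty=1): fills=#1x#3:1@103; bids=[#1:7@103 #2:5@101] asks=[-]
After op 4 [order #4] limit_buy(price=96, qty=5): fills=none; bids=[#1:7@103 #2:5@101 #4:5@96] asks=[-]
After op 5 [order #5] limit_sell(price=98, qty=4): fills=#1x#5:4@103; bids=[#1:3@103 #2:5@101 #4:5@96] asks=[-]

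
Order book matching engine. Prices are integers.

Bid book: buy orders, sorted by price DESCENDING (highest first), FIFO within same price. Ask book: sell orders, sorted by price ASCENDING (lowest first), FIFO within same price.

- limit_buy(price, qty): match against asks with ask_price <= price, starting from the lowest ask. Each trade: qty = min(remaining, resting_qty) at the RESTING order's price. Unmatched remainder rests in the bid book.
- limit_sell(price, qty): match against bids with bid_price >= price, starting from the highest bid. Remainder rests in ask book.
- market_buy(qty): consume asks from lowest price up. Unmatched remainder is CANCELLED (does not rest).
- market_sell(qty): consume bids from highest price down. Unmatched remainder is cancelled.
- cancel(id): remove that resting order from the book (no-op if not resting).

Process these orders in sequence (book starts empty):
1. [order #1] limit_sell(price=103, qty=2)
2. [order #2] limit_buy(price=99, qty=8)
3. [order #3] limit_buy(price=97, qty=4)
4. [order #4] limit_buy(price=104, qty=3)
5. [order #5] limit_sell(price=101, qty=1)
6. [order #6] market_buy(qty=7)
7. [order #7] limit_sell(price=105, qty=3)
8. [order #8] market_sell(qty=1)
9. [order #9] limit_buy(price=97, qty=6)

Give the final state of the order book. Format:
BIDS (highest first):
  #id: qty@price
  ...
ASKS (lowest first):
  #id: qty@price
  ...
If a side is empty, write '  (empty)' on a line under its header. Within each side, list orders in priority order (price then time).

Answer: BIDS (highest first):
  #2: 7@99
  #3: 4@97
  #9: 6@97
ASKS (lowest first):
  #7: 3@105

Derivation:
After op 1 [order #1] limit_sell(price=103, qty=2): fills=none; bids=[-] asks=[#1:2@103]
After op 2 [order #2] limit_buy(price=99, qty=8): fills=none; bids=[#2:8@99] asks=[#1:2@103]
After op 3 [order #3] limit_buy(price=97, qty=4): fills=none; bids=[#2:8@99 #3:4@97] asks=[#1:2@103]
After op 4 [order #4] limit_buy(price=104, qty=3): fills=#4x#1:2@103; bids=[#4:1@104 #2:8@99 #3:4@97] asks=[-]
After op 5 [order #5] limit_sell(price=101, qty=1): fills=#4x#5:1@104; bids=[#2:8@99 #3:4@97] asks=[-]
After op 6 [order #6] market_buy(qty=7): fills=none; bids=[#2:8@99 #3:4@97] asks=[-]
After op 7 [order #7] limit_sell(price=105, qty=3): fills=none; bids=[#2:8@99 #3:4@97] asks=[#7:3@105]
After op 8 [order #8] market_sell(qty=1): fills=#2x#8:1@99; bids=[#2:7@99 #3:4@97] asks=[#7:3@105]
After op 9 [order #9] limit_buy(price=97, qty=6): fills=none; bids=[#2:7@99 #3:4@97 #9:6@97] asks=[#7:3@105]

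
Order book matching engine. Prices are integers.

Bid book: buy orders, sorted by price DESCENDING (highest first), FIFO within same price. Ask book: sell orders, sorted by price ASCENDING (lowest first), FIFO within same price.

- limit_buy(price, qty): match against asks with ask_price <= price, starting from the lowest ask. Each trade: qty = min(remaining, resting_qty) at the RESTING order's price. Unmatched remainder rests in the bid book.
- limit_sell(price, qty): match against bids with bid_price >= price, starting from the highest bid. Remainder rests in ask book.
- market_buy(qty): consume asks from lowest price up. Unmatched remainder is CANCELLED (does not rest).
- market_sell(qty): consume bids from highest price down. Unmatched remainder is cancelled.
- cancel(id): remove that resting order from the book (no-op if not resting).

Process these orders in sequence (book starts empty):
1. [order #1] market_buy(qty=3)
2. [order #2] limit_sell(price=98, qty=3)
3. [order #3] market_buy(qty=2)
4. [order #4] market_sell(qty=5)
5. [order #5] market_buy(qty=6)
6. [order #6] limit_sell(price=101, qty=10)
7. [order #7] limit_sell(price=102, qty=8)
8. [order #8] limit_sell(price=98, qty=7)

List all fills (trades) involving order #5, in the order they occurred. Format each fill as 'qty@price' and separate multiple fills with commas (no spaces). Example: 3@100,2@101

After op 1 [order #1] market_buy(qty=3): fills=none; bids=[-] asks=[-]
After op 2 [order #2] limit_sell(price=98, qty=3): fills=none; bids=[-] asks=[#2:3@98]
After op 3 [order #3] market_buy(qty=2): fills=#3x#2:2@98; bids=[-] asks=[#2:1@98]
After op 4 [order #4] market_sell(qty=5): fills=none; bids=[-] asks=[#2:1@98]
After op 5 [order #5] market_buy(qty=6): fills=#5x#2:1@98; bids=[-] asks=[-]
After op 6 [order #6] limit_sell(price=101, qty=10): fills=none; bids=[-] asks=[#6:10@101]
After op 7 [order #7] limit_sell(price=102, qty=8): fills=none; bids=[-] asks=[#6:10@101 #7:8@102]
After op 8 [order #8] limit_sell(price=98, qty=7): fills=none; bids=[-] asks=[#8:7@98 #6:10@101 #7:8@102]

Answer: 1@98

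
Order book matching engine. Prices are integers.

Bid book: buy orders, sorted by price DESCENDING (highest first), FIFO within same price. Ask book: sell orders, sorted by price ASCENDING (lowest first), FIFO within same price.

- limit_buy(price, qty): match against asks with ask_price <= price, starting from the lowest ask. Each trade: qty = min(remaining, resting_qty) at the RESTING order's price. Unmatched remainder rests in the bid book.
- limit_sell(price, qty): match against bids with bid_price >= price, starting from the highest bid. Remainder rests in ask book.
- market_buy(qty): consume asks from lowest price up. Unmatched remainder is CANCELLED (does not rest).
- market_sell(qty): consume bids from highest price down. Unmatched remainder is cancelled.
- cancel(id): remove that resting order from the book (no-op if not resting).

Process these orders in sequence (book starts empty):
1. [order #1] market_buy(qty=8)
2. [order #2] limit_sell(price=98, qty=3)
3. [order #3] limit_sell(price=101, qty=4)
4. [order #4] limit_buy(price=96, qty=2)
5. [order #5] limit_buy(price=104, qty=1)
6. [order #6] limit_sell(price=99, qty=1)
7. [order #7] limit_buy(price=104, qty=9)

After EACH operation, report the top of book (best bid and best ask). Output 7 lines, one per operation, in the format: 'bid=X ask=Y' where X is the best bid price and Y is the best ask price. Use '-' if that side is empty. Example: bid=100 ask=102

After op 1 [order #1] market_buy(qty=8): fills=none; bids=[-] asks=[-]
After op 2 [order #2] limit_sell(price=98, qty=3): fills=none; bids=[-] asks=[#2:3@98]
After op 3 [order #3] limit_sell(price=101, qty=4): fills=none; bids=[-] asks=[#2:3@98 #3:4@101]
After op 4 [order #4] limit_buy(price=96, qty=2): fills=none; bids=[#4:2@96] asks=[#2:3@98 #3:4@101]
After op 5 [order #5] limit_buy(price=104, qty=1): fills=#5x#2:1@98; bids=[#4:2@96] asks=[#2:2@98 #3:4@101]
After op 6 [order #6] limit_sell(price=99, qty=1): fills=none; bids=[#4:2@96] asks=[#2:2@98 #6:1@99 #3:4@101]
After op 7 [order #7] limit_buy(price=104, qty=9): fills=#7x#2:2@98 #7x#6:1@99 #7x#3:4@101; bids=[#7:2@104 #4:2@96] asks=[-]

Answer: bid=- ask=-
bid=- ask=98
bid=- ask=98
bid=96 ask=98
bid=96 ask=98
bid=96 ask=98
bid=104 ask=-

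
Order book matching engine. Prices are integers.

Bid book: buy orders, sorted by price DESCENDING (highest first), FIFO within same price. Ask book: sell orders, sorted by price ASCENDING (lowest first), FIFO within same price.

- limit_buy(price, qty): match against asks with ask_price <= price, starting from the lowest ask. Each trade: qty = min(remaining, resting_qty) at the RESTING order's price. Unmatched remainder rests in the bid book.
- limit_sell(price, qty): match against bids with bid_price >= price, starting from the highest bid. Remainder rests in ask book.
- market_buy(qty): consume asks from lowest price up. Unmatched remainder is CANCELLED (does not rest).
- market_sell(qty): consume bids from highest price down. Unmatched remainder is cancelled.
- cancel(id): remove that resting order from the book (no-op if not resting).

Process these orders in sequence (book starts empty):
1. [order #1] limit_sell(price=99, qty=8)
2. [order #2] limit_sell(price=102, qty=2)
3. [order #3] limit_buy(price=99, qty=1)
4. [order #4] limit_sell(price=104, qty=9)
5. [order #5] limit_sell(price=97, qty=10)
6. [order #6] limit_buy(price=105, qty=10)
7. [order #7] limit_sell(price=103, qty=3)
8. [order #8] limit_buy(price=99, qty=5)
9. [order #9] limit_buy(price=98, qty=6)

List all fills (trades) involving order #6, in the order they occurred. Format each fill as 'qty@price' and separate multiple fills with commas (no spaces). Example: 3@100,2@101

Answer: 10@97

Derivation:
After op 1 [order #1] limit_sell(price=99, qty=8): fills=none; bids=[-] asks=[#1:8@99]
After op 2 [order #2] limit_sell(price=102, qty=2): fills=none; bids=[-] asks=[#1:8@99 #2:2@102]
After op 3 [order #3] limit_buy(price=99, qty=1): fills=#3x#1:1@99; bids=[-] asks=[#1:7@99 #2:2@102]
After op 4 [order #4] limit_sell(price=104, qty=9): fills=none; bids=[-] asks=[#1:7@99 #2:2@102 #4:9@104]
After op 5 [order #5] limit_sell(price=97, qty=10): fills=none; bids=[-] asks=[#5:10@97 #1:7@99 #2:2@102 #4:9@104]
After op 6 [order #6] limit_buy(price=105, qty=10): fills=#6x#5:10@97; bids=[-] asks=[#1:7@99 #2:2@102 #4:9@104]
After op 7 [order #7] limit_sell(price=103, qty=3): fills=none; bids=[-] asks=[#1:7@99 #2:2@102 #7:3@103 #4:9@104]
After op 8 [order #8] limit_buy(price=99, qty=5): fills=#8x#1:5@99; bids=[-] asks=[#1:2@99 #2:2@102 #7:3@103 #4:9@104]
After op 9 [order #9] limit_buy(price=98, qty=6): fills=none; bids=[#9:6@98] asks=[#1:2@99 #2:2@102 #7:3@103 #4:9@104]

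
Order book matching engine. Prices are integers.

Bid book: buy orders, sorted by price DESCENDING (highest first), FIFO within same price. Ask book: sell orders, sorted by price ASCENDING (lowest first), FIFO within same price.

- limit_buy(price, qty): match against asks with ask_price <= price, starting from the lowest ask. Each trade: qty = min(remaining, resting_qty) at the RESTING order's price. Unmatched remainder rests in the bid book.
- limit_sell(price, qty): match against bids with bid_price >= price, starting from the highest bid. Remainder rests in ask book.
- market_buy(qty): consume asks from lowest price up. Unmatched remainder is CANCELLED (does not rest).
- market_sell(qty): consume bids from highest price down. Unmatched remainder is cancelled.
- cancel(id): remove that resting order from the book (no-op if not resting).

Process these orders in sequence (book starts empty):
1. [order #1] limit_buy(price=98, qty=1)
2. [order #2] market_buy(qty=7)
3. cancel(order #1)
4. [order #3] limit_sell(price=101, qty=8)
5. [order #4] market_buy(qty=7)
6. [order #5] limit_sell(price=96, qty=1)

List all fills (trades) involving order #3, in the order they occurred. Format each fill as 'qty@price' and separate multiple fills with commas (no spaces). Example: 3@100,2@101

Answer: 7@101

Derivation:
After op 1 [order #1] limit_buy(price=98, qty=1): fills=none; bids=[#1:1@98] asks=[-]
After op 2 [order #2] market_buy(qty=7): fills=none; bids=[#1:1@98] asks=[-]
After op 3 cancel(order #1): fills=none; bids=[-] asks=[-]
After op 4 [order #3] limit_sell(price=101, qty=8): fills=none; bids=[-] asks=[#3:8@101]
After op 5 [order #4] market_buy(qty=7): fills=#4x#3:7@101; bids=[-] asks=[#3:1@101]
After op 6 [order #5] limit_sell(price=96, qty=1): fills=none; bids=[-] asks=[#5:1@96 #3:1@101]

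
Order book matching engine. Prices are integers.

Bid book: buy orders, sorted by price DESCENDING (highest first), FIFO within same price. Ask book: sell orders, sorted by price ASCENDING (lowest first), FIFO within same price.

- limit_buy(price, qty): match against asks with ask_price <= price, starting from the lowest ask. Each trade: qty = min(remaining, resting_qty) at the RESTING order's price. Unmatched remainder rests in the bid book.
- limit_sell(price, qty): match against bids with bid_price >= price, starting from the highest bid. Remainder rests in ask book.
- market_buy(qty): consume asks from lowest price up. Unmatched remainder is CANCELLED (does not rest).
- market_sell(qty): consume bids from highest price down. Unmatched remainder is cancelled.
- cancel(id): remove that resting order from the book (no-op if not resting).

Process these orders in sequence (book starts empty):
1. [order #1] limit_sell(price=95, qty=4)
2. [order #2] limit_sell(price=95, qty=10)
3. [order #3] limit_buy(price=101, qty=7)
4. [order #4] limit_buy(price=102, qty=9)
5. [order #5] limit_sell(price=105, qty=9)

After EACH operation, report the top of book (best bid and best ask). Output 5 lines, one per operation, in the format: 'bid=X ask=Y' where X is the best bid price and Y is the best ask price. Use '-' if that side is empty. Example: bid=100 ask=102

Answer: bid=- ask=95
bid=- ask=95
bid=- ask=95
bid=102 ask=-
bid=102 ask=105

Derivation:
After op 1 [order #1] limit_sell(price=95, qty=4): fills=none; bids=[-] asks=[#1:4@95]
After op 2 [order #2] limit_sell(price=95, qty=10): fills=none; bids=[-] asks=[#1:4@95 #2:10@95]
After op 3 [order #3] limit_buy(price=101, qty=7): fills=#3x#1:4@95 #3x#2:3@95; bids=[-] asks=[#2:7@95]
After op 4 [order #4] limit_buy(price=102, qty=9): fills=#4x#2:7@95; bids=[#4:2@102] asks=[-]
After op 5 [order #5] limit_sell(price=105, qty=9): fills=none; bids=[#4:2@102] asks=[#5:9@105]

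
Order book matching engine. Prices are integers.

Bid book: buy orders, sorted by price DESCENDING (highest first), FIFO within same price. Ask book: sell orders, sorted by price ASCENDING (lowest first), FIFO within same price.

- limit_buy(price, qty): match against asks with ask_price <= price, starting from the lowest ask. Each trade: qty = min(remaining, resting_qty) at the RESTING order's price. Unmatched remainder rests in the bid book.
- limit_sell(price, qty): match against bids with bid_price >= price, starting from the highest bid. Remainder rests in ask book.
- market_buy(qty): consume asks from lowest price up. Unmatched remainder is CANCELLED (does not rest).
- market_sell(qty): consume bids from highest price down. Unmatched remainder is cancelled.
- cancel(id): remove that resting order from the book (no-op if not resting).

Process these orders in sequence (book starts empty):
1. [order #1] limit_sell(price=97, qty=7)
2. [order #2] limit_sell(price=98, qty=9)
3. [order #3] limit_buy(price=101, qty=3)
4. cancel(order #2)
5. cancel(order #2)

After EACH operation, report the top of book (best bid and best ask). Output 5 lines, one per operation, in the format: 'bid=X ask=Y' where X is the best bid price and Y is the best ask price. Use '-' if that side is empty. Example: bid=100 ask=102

Answer: bid=- ask=97
bid=- ask=97
bid=- ask=97
bid=- ask=97
bid=- ask=97

Derivation:
After op 1 [order #1] limit_sell(price=97, qty=7): fills=none; bids=[-] asks=[#1:7@97]
After op 2 [order #2] limit_sell(price=98, qty=9): fills=none; bids=[-] asks=[#1:7@97 #2:9@98]
After op 3 [order #3] limit_buy(price=101, qty=3): fills=#3x#1:3@97; bids=[-] asks=[#1:4@97 #2:9@98]
After op 4 cancel(order #2): fills=none; bids=[-] asks=[#1:4@97]
After op 5 cancel(order #2): fills=none; bids=[-] asks=[#1:4@97]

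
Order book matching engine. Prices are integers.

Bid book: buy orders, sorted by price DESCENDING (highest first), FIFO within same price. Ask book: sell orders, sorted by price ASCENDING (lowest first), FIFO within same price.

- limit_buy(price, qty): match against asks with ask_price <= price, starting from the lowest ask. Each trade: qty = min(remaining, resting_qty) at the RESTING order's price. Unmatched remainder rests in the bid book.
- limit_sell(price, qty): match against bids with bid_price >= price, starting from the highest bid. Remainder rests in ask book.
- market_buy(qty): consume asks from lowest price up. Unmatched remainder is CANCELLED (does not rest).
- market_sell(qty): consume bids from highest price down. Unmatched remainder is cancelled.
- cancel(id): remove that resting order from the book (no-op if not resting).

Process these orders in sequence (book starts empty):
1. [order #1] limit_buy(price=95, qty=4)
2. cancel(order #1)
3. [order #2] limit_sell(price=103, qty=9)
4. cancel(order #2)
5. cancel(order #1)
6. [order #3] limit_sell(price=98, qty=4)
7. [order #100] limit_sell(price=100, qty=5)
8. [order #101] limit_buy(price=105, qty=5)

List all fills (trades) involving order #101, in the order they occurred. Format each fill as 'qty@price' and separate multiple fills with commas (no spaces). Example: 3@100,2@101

Answer: 4@98,1@100

Derivation:
After op 1 [order #1] limit_buy(price=95, qty=4): fills=none; bids=[#1:4@95] asks=[-]
After op 2 cancel(order #1): fills=none; bids=[-] asks=[-]
After op 3 [order #2] limit_sell(price=103, qty=9): fills=none; bids=[-] asks=[#2:9@103]
After op 4 cancel(order #2): fills=none; bids=[-] asks=[-]
After op 5 cancel(order #1): fills=none; bids=[-] asks=[-]
After op 6 [order #3] limit_sell(price=98, qty=4): fills=none; bids=[-] asks=[#3:4@98]
After op 7 [order #100] limit_sell(price=100, qty=5): fills=none; bids=[-] asks=[#3:4@98 #100:5@100]
After op 8 [order #101] limit_buy(price=105, qty=5): fills=#101x#3:4@98 #101x#100:1@100; bids=[-] asks=[#100:4@100]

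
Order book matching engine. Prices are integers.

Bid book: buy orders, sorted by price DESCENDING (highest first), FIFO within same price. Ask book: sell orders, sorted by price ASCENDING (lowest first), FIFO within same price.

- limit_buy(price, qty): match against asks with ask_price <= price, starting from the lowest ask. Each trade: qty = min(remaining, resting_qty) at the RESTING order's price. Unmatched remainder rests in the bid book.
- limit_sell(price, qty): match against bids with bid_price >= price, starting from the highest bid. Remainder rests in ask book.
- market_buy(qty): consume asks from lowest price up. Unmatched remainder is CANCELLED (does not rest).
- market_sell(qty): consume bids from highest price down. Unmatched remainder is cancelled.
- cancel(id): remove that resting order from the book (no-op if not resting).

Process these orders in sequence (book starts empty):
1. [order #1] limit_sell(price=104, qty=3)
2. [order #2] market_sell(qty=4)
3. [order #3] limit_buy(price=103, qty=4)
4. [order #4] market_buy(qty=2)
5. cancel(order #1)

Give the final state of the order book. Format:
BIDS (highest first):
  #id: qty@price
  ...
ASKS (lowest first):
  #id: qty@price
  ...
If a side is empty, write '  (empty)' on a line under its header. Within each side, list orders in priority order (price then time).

After op 1 [order #1] limit_sell(price=104, qty=3): fills=none; bids=[-] asks=[#1:3@104]
After op 2 [order #2] market_sell(qty=4): fills=none; bids=[-] asks=[#1:3@104]
After op 3 [order #3] limit_buy(price=103, qty=4): fills=none; bids=[#3:4@103] asks=[#1:3@104]
After op 4 [order #4] market_buy(qty=2): fills=#4x#1:2@104; bids=[#3:4@103] asks=[#1:1@104]
After op 5 cancel(order #1): fills=none; bids=[#3:4@103] asks=[-]

Answer: BIDS (highest first):
  #3: 4@103
ASKS (lowest first):
  (empty)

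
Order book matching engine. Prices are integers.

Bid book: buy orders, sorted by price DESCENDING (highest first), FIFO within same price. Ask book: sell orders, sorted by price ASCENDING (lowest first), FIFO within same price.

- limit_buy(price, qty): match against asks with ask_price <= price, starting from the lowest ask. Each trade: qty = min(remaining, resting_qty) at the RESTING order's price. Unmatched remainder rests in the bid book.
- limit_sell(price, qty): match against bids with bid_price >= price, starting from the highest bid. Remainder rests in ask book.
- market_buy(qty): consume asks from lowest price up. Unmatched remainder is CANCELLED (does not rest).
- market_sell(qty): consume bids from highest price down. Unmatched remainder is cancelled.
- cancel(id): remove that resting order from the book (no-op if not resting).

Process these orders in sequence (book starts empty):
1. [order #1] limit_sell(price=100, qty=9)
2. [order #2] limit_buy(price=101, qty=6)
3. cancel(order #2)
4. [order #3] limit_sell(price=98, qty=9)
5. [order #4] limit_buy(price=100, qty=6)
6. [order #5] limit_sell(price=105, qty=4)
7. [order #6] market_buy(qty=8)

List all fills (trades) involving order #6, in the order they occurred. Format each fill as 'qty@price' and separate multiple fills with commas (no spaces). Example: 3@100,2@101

Answer: 3@98,3@100,2@105

Derivation:
After op 1 [order #1] limit_sell(price=100, qty=9): fills=none; bids=[-] asks=[#1:9@100]
After op 2 [order #2] limit_buy(price=101, qty=6): fills=#2x#1:6@100; bids=[-] asks=[#1:3@100]
After op 3 cancel(order #2): fills=none; bids=[-] asks=[#1:3@100]
After op 4 [order #3] limit_sell(price=98, qty=9): fills=none; bids=[-] asks=[#3:9@98 #1:3@100]
After op 5 [order #4] limit_buy(price=100, qty=6): fills=#4x#3:6@98; bids=[-] asks=[#3:3@98 #1:3@100]
After op 6 [order #5] limit_sell(price=105, qty=4): fills=none; bids=[-] asks=[#3:3@98 #1:3@100 #5:4@105]
After op 7 [order #6] market_buy(qty=8): fills=#6x#3:3@98 #6x#1:3@100 #6x#5:2@105; bids=[-] asks=[#5:2@105]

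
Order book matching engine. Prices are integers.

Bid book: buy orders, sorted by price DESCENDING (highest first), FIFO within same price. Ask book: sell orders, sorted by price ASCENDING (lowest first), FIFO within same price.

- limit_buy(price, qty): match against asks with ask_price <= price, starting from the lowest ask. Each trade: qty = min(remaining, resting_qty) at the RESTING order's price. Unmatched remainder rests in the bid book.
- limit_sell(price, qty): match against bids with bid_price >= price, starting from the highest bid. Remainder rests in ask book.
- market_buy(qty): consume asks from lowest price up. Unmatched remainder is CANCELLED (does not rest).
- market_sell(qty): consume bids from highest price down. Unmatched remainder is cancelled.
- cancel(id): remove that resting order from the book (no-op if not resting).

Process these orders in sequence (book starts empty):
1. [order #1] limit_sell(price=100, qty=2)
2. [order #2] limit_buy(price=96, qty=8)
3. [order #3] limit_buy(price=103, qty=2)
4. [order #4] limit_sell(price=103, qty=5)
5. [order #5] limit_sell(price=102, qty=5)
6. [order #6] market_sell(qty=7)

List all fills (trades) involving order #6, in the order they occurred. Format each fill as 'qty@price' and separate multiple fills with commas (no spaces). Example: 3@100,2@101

After op 1 [order #1] limit_sell(price=100, qty=2): fills=none; bids=[-] asks=[#1:2@100]
After op 2 [order #2] limit_buy(price=96, qty=8): fills=none; bids=[#2:8@96] asks=[#1:2@100]
After op 3 [order #3] limit_buy(price=103, qty=2): fills=#3x#1:2@100; bids=[#2:8@96] asks=[-]
After op 4 [order #4] limit_sell(price=103, qty=5): fills=none; bids=[#2:8@96] asks=[#4:5@103]
After op 5 [order #5] limit_sell(price=102, qty=5): fills=none; bids=[#2:8@96] asks=[#5:5@102 #4:5@103]
After op 6 [order #6] market_sell(qty=7): fills=#2x#6:7@96; bids=[#2:1@96] asks=[#5:5@102 #4:5@103]

Answer: 7@96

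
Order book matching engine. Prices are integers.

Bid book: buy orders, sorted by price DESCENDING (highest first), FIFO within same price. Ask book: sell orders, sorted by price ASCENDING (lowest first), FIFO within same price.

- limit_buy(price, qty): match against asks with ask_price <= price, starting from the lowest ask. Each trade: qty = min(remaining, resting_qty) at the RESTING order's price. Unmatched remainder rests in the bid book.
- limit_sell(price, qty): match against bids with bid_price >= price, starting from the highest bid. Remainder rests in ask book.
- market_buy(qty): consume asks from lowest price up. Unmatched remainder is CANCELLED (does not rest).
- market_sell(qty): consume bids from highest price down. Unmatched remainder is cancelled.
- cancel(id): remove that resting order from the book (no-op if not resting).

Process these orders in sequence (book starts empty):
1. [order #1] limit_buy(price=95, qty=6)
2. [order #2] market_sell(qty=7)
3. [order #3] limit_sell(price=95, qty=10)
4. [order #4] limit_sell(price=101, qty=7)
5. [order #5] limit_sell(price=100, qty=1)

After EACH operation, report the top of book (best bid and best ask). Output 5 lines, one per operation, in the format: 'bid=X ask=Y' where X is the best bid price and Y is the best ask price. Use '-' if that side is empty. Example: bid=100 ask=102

After op 1 [order #1] limit_buy(price=95, qty=6): fills=none; bids=[#1:6@95] asks=[-]
After op 2 [order #2] market_sell(qty=7): fills=#1x#2:6@95; bids=[-] asks=[-]
After op 3 [order #3] limit_sell(price=95, qty=10): fills=none; bids=[-] asks=[#3:10@95]
After op 4 [order #4] limit_sell(price=101, qty=7): fills=none; bids=[-] asks=[#3:10@95 #4:7@101]
After op 5 [order #5] limit_sell(price=100, qty=1): fills=none; bids=[-] asks=[#3:10@95 #5:1@100 #4:7@101]

Answer: bid=95 ask=-
bid=- ask=-
bid=- ask=95
bid=- ask=95
bid=- ask=95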